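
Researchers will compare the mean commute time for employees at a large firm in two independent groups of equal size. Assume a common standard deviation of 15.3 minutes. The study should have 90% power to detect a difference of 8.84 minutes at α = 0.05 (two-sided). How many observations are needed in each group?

For two equal groups, n per group = 2·((z_{α/2} + z_β)·σ/δ)².
z_{α/2} = 1.960; z_β = 1.282 (power 90%).
n = 2 × (3.242 × 15.3 / 8.84)² = 2 × 31.49 = 62.98
Round up: n = 63 per group.

63 per group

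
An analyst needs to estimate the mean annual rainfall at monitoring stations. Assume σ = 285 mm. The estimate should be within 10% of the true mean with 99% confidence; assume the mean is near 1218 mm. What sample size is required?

37

For a mean, the margin of error is E = z·σ/√n, so n = (zσ/E)².
At 99% confidence, z = 2.576.
E = 10% of 1218 = 121.8 mm.
n = (2.576 × 285 / 121.8)² = 36.33
Round up: n = 37.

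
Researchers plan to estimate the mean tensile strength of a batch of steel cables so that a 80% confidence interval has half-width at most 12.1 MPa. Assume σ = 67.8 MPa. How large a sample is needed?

For a mean, the margin of error is E = z·σ/√n, so n = (zσ/E)².
At 80% confidence, z = 1.282.
n = (1.282 × 67.8 / 12.1)² = 51.60
Round up: n = 52.

52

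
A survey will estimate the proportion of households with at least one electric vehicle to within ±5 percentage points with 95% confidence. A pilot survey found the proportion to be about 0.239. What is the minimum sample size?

280

For a proportion with margin E = 0.05 at 95% confidence, z = 1.960.
n = p̂(1−p̂)(z/E)² = 0.239 × 0.761 × (1.960/0.05)² = 279.48
Round up: n = 280.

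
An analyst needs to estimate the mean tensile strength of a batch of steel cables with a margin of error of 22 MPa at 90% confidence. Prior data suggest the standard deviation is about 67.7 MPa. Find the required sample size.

For a mean, the margin of error is E = z·σ/√n, so n = (zσ/E)².
At 90% confidence, z = 1.645.
n = (1.645 × 67.7 / 22)² = 25.62
Round up: n = 26.

n = 26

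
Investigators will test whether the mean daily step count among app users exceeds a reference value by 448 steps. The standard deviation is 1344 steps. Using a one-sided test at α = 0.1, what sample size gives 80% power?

n = 41

For a one-sample z-test, n = ((z_α + z_β)·σ/δ)².
z_α = 1.282 (one-sided α = 0.1); z_β = 0.842 (power 80% → β = 0.2).
n = (2.124 × 1344 / 448)² = 40.60
Round up: n = 41.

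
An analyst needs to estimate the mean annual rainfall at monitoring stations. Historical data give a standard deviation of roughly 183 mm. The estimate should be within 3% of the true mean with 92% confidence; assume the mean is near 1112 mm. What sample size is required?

For a mean, the margin of error is E = z·σ/√n, so n = (zσ/E)².
At 92% confidence, z = 1.751.
E = 3% of 1112 = 33.36 mm.
n = (1.751 × 183 / 33.36)² = 92.26
Round up: n = 93.

93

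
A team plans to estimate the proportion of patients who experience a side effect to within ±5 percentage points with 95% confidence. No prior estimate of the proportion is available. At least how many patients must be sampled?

n = 385

For a proportion with margin E = 0.05 at 95% confidence, z = 1.960.
With no prior estimate, use p = 0.5, which maximizes p(1−p) at 0.25.
n = 0.25 × (z/E)² = 0.25 × (1.960/0.05)² = 384.16
Round up: n = 385.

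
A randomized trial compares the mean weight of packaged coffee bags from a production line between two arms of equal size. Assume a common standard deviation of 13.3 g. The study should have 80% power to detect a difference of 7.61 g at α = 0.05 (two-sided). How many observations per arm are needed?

For two equal groups, n per group = 2·((z_{α/2} + z_β)·σ/δ)².
z_{α/2} = 1.960; z_β = 0.842 (power 80%).
n = 2 × (2.802 × 13.3 / 7.61)² = 2 × 23.98 = 47.96
Round up: n = 48 per group.

48 per group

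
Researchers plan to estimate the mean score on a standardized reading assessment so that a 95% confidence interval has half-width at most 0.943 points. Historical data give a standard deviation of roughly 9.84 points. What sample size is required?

For a mean, the margin of error is E = z·σ/√n, so n = (zσ/E)².
At 95% confidence, z = 1.960.
n = (1.960 × 9.84 / 0.943)² = 418.29
Round up: n = 419.

419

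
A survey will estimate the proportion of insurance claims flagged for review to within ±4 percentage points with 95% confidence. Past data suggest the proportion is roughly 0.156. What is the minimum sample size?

n = 317

For a proportion with margin E = 0.04 at 95% confidence, z = 1.960.
n = p̂(1−p̂)(z/E)² = 0.156 × 0.844 × (1.960/0.04)² = 316.13
Round up: n = 317.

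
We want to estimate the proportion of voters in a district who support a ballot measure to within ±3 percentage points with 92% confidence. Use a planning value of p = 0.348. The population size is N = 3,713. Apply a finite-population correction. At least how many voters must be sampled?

640

For a proportion with margin E = 0.03 at 92% confidence, z = 1.751.
n = p̂(1−p̂)(z/E)² = 0.348 × 0.652 × (1.751/0.03)² = 772.96 — call this n₀.
Finite-population correction with N = 3,713: n = n₀ / (1 + (n₀−1)/N) = 772.96 / 1.208 = 639.87
Round up: n = 640.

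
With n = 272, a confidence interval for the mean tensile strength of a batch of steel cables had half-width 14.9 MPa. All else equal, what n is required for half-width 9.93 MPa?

n = 613

Margin of error scales as 1/√n, so n₂ = n₁·(E₁/E₂)².
n₂ = 272 × (14.9/9.93)² = 272 × 2.252 = 612.54
Round up: n₂ = 613.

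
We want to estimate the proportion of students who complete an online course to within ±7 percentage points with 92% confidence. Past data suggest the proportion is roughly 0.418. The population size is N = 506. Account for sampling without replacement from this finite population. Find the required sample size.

For a proportion with margin E = 0.07 at 92% confidence, z = 1.751.
n = p̂(1−p̂)(z/E)² = 0.418 × 0.582 × (1.751/0.07)² = 152.22 — call this n₀.
Finite-population correction with N = 506: n = n₀ / (1 + (n₀−1)/N) = 152.22 / 1.299 = 117.18
Round up: n = 118.

118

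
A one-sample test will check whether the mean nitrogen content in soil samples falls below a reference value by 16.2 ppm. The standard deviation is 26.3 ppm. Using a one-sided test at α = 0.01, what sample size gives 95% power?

n = 42

For a one-sample z-test, n = ((z_α + z_β)·σ/δ)².
z_α = 2.326 (one-sided α = 0.01); z_β = 1.645 (power 95% → β = 0.05).
n = (3.971 × 26.3 / 16.2)² = 41.56
Round up: n = 42.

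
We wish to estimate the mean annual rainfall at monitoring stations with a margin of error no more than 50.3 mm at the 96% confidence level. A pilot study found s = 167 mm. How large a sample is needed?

For a mean, the margin of error is E = z·σ/√n, so n = (zσ/E)².
At 96% confidence, z = 2.054.
n = (2.054 × 167 / 50.3)² = 46.50
Round up: n = 47.

47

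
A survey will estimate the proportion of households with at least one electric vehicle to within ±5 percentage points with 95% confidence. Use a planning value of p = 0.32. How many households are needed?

For a proportion with margin E = 0.05 at 95% confidence, z = 1.960.
n = p̂(1−p̂)(z/E)² = 0.32 × 0.68 × (1.960/0.05)² = 334.37
Round up: n = 335.

335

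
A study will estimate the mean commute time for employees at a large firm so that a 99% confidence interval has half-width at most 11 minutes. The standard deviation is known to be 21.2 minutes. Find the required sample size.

For a mean, the margin of error is E = z·σ/√n, so n = (zσ/E)².
At 99% confidence, z = 2.576.
n = (2.576 × 21.2 / 11)² = 24.65
Round up: n = 25.

n = 25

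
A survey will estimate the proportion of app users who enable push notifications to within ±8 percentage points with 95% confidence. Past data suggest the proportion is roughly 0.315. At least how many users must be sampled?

130

For a proportion with margin E = 0.08 at 95% confidence, z = 1.960.
n = p̂(1−p̂)(z/E)² = 0.315 × 0.685 × (1.960/0.08)² = 129.52
Round up: n = 130.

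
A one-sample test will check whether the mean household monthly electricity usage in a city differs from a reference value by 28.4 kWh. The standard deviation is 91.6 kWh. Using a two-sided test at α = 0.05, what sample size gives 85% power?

For a one-sample z-test, n = ((z_{α/2} + z_β)·σ/δ)².
z_{α/2} = 1.960 (two-sided α = 0.05); z_β = 1.036 (power 85% → β = 0.15).
n = (2.996 × 91.6 / 28.4)² = 93.38
Round up: n = 94.

94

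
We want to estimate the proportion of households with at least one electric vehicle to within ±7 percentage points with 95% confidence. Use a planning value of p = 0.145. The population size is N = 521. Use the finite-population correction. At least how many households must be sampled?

83

For a proportion with margin E = 0.07 at 95% confidence, z = 1.960.
n = p̂(1−p̂)(z/E)² = 0.145 × 0.855 × (1.960/0.07)² = 97.20 — call this n₀.
Finite-population correction with N = 521: n = n₀ / (1 + (n₀−1)/N) = 97.20 / 1.185 = 82.03
Round up: n = 83.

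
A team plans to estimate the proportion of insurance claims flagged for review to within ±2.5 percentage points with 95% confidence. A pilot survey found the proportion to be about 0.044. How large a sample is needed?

259

For a proportion with margin E = 0.025 at 95% confidence, z = 1.960.
n = p̂(1−p̂)(z/E)² = 0.044 × 0.956 × (1.960/0.025)² = 258.55
Round up: n = 259.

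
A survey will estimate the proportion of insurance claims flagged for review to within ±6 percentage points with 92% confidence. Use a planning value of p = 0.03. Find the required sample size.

n = 25

For a proportion with margin E = 0.06 at 92% confidence, z = 1.751.
n = p̂(1−p̂)(z/E)² = 0.03 × 0.97 × (1.751/0.06)² = 24.78
Round up: n = 25.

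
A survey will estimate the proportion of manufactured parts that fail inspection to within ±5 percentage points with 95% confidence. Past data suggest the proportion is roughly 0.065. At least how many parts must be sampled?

n = 94

For a proportion with margin E = 0.05 at 95% confidence, z = 1.960.
n = p̂(1−p̂)(z/E)² = 0.065 × 0.935 × (1.960/0.05)² = 93.39
Round up: n = 94.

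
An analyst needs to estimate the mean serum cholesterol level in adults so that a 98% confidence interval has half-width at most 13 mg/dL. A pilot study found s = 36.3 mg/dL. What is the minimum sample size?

43

For a mean, the margin of error is E = z·σ/√n, so n = (zσ/E)².
At 98% confidence, z = 2.326.
n = (2.326 × 36.3 / 13)² = 42.18
Round up: n = 43.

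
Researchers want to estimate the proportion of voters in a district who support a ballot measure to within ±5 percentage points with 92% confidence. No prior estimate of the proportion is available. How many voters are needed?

For a proportion with margin E = 0.05 at 92% confidence, z = 1.751.
With no prior estimate, use p = 0.5, which maximizes p(1−p) at 0.25.
n = 0.25 × (z/E)² = 0.25 × (1.751/0.05)² = 306.60
Round up: n = 307.

n = 307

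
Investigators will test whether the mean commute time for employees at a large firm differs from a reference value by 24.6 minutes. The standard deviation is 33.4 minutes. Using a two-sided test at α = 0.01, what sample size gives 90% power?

For a one-sample z-test, n = ((z_{α/2} + z_β)·σ/δ)².
z_{α/2} = 2.576 (two-sided α = 0.01); z_β = 1.282 (power 90% → β = 0.1).
n = (3.858 × 33.4 / 24.6)² = 27.44
Round up: n = 28.

n = 28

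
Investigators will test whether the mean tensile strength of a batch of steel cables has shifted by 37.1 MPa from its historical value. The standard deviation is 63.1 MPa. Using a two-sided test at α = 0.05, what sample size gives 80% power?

For a one-sample z-test, n = ((z_{α/2} + z_β)·σ/δ)².
z_{α/2} = 1.960 (two-sided α = 0.05); z_β = 0.842 (power 80% → β = 0.2).
n = (2.802 × 63.1 / 37.1)² = 22.71
Round up: n = 23.

n = 23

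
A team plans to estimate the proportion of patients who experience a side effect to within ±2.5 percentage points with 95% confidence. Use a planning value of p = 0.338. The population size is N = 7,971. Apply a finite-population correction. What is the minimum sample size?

n = 1174

For a proportion with margin E = 0.025 at 95% confidence, z = 1.960.
n = p̂(1−p̂)(z/E)² = 0.338 × 0.662 × (1.960/0.025)² = 1375.33 — call this n₀.
Finite-population correction with N = 7,971: n = n₀ / (1 + (n₀−1)/N) = 1375.33 / 1.172 = 1173.49
Round up: n = 1174.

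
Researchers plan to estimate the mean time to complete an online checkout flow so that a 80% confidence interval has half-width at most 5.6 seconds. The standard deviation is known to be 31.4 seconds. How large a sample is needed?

52

For a mean, the margin of error is E = z·σ/√n, so n = (zσ/E)².
At 80% confidence, z = 1.282.
n = (1.282 × 31.4 / 5.6)² = 51.67
Round up: n = 52.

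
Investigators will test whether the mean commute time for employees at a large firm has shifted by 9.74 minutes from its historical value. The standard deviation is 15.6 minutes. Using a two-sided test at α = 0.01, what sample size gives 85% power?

34

For a one-sample z-test, n = ((z_{α/2} + z_β)·σ/δ)².
z_{α/2} = 2.576 (two-sided α = 0.01); z_β = 1.036 (power 85% → β = 0.15).
n = (3.612 × 15.6 / 9.74)² = 33.47
Round up: n = 34.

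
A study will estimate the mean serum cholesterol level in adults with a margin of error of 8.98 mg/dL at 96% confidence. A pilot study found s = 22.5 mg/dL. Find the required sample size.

n = 27

For a mean, the margin of error is E = z·σ/√n, so n = (zσ/E)².
At 96% confidence, z = 2.054.
n = (2.054 × 22.5 / 8.98)² = 26.49
Round up: n = 27.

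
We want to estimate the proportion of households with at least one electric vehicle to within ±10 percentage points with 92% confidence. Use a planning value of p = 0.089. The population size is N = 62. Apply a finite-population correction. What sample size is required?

For a proportion with margin E = 0.1 at 92% confidence, z = 1.751.
n = p̂(1−p̂)(z/E)² = 0.089 × 0.911 × (1.751/0.1)² = 24.86 — call this n₀.
Finite-population correction with N = 62: n = n₀ / (1 + (n₀−1)/N) = 24.86 / 1.385 = 17.95
Round up: n = 18.

18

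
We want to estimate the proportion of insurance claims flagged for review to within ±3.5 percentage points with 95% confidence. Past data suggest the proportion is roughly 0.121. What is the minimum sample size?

n = 334

For a proportion with margin E = 0.035 at 95% confidence, z = 1.960.
n = p̂(1−p̂)(z/E)² = 0.121 × 0.879 × (1.960/0.035)² = 333.54
Round up: n = 334.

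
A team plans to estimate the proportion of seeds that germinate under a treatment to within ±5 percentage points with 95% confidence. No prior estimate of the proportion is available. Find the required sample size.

n = 385

For a proportion with margin E = 0.05 at 95% confidence, z = 1.960.
With no prior estimate, use p = 0.5, which maximizes p(1−p) at 0.25.
n = 0.25 × (z/E)² = 0.25 × (1.960/0.05)² = 384.16
Round up: n = 385.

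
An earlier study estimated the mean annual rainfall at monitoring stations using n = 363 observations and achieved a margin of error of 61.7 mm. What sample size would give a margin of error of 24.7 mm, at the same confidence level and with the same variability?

Margin of error scales as 1/√n, so n₂ = n₁·(E₁/E₂)².
n₂ = 363 × (61.7/24.7)² = 363 × 6.24 = 2265.12
Round up: n₂ = 2266.

n = 2266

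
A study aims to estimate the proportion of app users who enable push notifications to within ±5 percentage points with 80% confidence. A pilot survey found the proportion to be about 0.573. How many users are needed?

n = 161

For a proportion with margin E = 0.05 at 80% confidence, z = 1.282.
n = p̂(1−p̂)(z/E)² = 0.573 × 0.427 × (1.282/0.05)² = 160.85
Round up: n = 161.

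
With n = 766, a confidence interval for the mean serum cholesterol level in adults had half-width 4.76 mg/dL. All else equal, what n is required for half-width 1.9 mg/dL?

Margin of error scales as 1/√n, so n₂ = n₁·(E₁/E₂)².
n₂ = 766 × (4.76/1.9)² = 766 × 6.276 = 4807.42
Round up: n₂ = 4808.

4808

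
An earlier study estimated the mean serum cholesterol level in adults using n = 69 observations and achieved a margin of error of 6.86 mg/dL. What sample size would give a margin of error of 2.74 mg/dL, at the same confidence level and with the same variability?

Margin of error scales as 1/√n, so n₂ = n₁·(E₁/E₂)².
n₂ = 69 × (6.86/2.74)² = 69 × 6.268 = 432.49
Round up: n₂ = 433.

433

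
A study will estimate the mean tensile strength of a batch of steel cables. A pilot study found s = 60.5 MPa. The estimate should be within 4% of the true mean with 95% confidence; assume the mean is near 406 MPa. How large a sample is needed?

54

For a mean, the margin of error is E = z·σ/√n, so n = (zσ/E)².
At 95% confidence, z = 1.960.
E = 4% of 406 = 16.24 MPa.
n = (1.960 × 60.5 / 16.24)² = 53.32
Round up: n = 54.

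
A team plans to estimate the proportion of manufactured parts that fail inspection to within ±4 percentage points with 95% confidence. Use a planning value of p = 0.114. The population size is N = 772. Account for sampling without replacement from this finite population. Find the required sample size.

For a proportion with margin E = 0.04 at 95% confidence, z = 1.960.
n = p̂(1−p̂)(z/E)² = 0.114 × 0.886 × (1.960/0.04)² = 242.51 — call this n₀.
Finite-population correction with N = 772: n = n₀ / (1 + (n₀−1)/N) = 242.51 / 1.313 = 184.70
Round up: n = 185.

n = 185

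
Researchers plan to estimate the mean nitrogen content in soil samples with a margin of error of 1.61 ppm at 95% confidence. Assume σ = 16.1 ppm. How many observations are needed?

385

For a mean, the margin of error is E = z·σ/√n, so n = (zσ/E)².
At 95% confidence, z = 1.960.
n = (1.960 × 16.1 / 1.61)² = 384.16
Round up: n = 385.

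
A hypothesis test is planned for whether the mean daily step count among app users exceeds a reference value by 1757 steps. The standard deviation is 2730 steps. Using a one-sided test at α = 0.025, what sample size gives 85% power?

For a one-sample z-test, n = ((z_α + z_β)·σ/δ)².
z_α = 1.960 (one-sided α = 0.025); z_β = 1.036 (power 85% → β = 0.15).
n = (2.996 × 2730 / 1757)² = 21.67
Round up: n = 22.

n = 22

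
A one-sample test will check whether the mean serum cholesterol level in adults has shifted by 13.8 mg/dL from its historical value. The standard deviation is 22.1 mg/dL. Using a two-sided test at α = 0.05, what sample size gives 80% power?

21

For a one-sample z-test, n = ((z_{α/2} + z_β)·σ/δ)².
z_{α/2} = 1.960 (two-sided α = 0.05); z_β = 0.842 (power 80% → β = 0.2).
n = (2.802 × 22.1 / 13.8)² = 20.14
Round up: n = 21.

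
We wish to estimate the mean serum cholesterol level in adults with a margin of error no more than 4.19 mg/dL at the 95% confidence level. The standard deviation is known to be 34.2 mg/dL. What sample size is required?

For a mean, the margin of error is E = z·σ/√n, so n = (zσ/E)².
At 95% confidence, z = 1.960.
n = (1.960 × 34.2 / 4.19)² = 255.94
Round up: n = 256.

n = 256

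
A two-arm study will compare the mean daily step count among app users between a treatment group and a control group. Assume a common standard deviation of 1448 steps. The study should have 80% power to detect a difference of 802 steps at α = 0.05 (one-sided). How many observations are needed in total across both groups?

82 total

For two equal groups, n per group = 2·((z_α + z_β)·σ/δ)².
z_α = 1.645; z_β = 0.842 (power 80%).
n = 2 × (2.487 × 1448 / 802)² = 2 × 20.16 = 40.32
Round up: n = 41 per group.
Total across both groups: 2 × 41 = 82.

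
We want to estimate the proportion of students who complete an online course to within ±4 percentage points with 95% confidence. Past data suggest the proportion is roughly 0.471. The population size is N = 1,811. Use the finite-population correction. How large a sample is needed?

For a proportion with margin E = 0.04 at 95% confidence, z = 1.960.
n = p̂(1−p̂)(z/E)² = 0.471 × 0.529 × (1.960/0.04)² = 598.23 — call this n₀.
Finite-population correction with N = 1,811: n = n₀ / (1 + (n₀−1)/N) = 598.23 / 1.33 = 449.80
Round up: n = 450.

n = 450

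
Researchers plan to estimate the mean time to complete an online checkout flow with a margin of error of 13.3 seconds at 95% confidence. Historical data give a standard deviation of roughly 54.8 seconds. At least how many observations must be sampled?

For a mean, the margin of error is E = z·σ/√n, so n = (zσ/E)².
At 95% confidence, z = 1.960.
n = (1.960 × 54.8 / 13.3)² = 65.22
Round up: n = 66.

n = 66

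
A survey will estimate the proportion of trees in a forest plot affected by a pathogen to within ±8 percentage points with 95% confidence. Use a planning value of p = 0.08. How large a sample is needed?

45

For a proportion with margin E = 0.08 at 95% confidence, z = 1.960.
n = p̂(1−p̂)(z/E)² = 0.08 × 0.92 × (1.960/0.08)² = 44.18
Round up: n = 45.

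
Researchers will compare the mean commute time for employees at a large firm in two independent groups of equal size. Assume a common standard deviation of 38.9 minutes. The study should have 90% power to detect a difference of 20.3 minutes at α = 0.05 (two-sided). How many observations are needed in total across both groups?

For two equal groups, n per group = 2·((z_{α/2} + z_β)·σ/δ)².
z_{α/2} = 1.960; z_β = 1.282 (power 90%).
n = 2 × (3.242 × 38.9 / 20.3)² = 2 × 38.60 = 77.20
Round up: n = 78 per group.
Total across both groups: 2 × 78 = 156.

156 total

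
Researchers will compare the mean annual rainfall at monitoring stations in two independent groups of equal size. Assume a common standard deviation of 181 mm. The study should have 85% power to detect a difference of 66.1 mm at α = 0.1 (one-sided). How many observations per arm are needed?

For two equal groups, n per group = 2·((z_α + z_β)·σ/δ)².
z_α = 1.282; z_β = 1.036 (power 85%).
n = 2 × (2.318 × 181 / 66.1)² = 2 × 40.29 = 80.58
Round up: n = 81 per group.

81 per group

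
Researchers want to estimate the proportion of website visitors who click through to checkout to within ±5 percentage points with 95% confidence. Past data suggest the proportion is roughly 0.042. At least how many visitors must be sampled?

62

For a proportion with margin E = 0.05 at 95% confidence, z = 1.960.
n = p̂(1−p̂)(z/E)² = 0.042 × 0.958 × (1.960/0.05)² = 61.83
Round up: n = 62.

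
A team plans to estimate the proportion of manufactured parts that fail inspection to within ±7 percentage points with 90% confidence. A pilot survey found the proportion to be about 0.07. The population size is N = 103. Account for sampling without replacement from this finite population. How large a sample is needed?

For a proportion with margin E = 0.07 at 90% confidence, z = 1.645.
n = p̂(1−p̂)(z/E)² = 0.07 × 0.93 × (1.645/0.07)² = 35.95 — call this n₀.
Finite-population correction with N = 103: n = n₀ / (1 + (n₀−1)/N) = 35.95 / 1.339 = 26.85
Round up: n = 27.

27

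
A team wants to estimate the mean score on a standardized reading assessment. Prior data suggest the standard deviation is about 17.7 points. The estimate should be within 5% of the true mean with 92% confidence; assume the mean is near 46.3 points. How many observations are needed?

180

For a mean, the margin of error is E = z·σ/√n, so n = (zσ/E)².
At 92% confidence, z = 1.751.
E = 5% of 46.3 = 2.315 points.
n = (1.751 × 17.7 / 2.315)² = 179.23
Round up: n = 180.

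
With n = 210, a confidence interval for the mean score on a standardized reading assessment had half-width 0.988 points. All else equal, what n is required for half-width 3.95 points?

Margin of error scales as 1/√n, so n₂ = n₁·(E₁/E₂)².
n₂ = 210 × (0.988/3.95)² = 210 × 0.06256 = 13.14
Round up: n₂ = 14.

14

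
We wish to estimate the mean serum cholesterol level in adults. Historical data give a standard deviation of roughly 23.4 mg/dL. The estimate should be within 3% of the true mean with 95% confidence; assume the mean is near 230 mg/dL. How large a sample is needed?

For a mean, the margin of error is E = z·σ/√n, so n = (zσ/E)².
At 95% confidence, z = 1.960.
E = 3% of 230 = 6.9 mg/dL.
n = (1.960 × 23.4 / 6.9)² = 44.18
Round up: n = 45.

45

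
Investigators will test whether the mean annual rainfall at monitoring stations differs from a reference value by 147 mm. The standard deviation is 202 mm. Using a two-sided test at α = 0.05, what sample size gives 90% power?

For a one-sample z-test, n = ((z_{α/2} + z_β)·σ/δ)².
z_{α/2} = 1.960 (two-sided α = 0.05); z_β = 1.282 (power 90% → β = 0.1).
n = (3.242 × 202 / 147)² = 19.85
Round up: n = 20.

n = 20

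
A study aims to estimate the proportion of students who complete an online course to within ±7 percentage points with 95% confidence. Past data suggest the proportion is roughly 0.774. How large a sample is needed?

For a proportion with margin E = 0.07 at 95% confidence, z = 1.960.
n = p̂(1−p̂)(z/E)² = 0.774 × 0.226 × (1.960/0.07)² = 137.14
Round up: n = 138.

138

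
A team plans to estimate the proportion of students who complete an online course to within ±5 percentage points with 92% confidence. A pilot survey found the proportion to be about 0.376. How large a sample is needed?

288

For a proportion with margin E = 0.05 at 92% confidence, z = 1.751.
n = p̂(1−p̂)(z/E)² = 0.376 × 0.624 × (1.751/0.05)² = 287.74
Round up: n = 288.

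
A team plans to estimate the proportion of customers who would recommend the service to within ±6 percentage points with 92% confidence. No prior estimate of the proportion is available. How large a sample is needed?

213

For a proportion with margin E = 0.06 at 92% confidence, z = 1.751.
With no prior estimate, use p = 0.5, which maximizes p(1−p) at 0.25.
n = 0.25 × (z/E)² = 0.25 × (1.751/0.06)² = 212.92
Round up: n = 213.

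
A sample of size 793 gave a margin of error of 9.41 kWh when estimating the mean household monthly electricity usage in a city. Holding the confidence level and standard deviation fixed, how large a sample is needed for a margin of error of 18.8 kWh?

Margin of error scales as 1/√n, so n₂ = n₁·(E₁/E₂)².
n₂ = 793 × (9.41/18.8)² = 793 × 0.2505 = 198.65
Round up: n₂ = 199.

199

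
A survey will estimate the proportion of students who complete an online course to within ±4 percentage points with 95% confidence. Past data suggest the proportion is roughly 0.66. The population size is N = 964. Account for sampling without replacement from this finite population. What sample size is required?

346

For a proportion with margin E = 0.04 at 95% confidence, z = 1.960.
n = p̂(1−p̂)(z/E)² = 0.66 × 0.34 × (1.960/0.04)² = 538.78 — call this n₀.
Finite-population correction with N = 964: n = n₀ / (1 + (n₀−1)/N) = 538.78 / 1.558 = 345.82
Round up: n = 346.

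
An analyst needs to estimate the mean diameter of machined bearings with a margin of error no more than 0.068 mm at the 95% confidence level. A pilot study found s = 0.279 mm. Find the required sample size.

65

For a mean, the margin of error is E = z·σ/√n, so n = (zσ/E)².
At 95% confidence, z = 1.960.
n = (1.960 × 0.279 / 0.068)² = 64.67
Round up: n = 65.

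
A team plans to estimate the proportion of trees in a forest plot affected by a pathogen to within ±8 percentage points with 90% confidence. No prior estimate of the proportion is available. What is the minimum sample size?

106

For a proportion with margin E = 0.08 at 90% confidence, z = 1.645.
With no prior estimate, use p = 0.5, which maximizes p(1−p) at 0.25.
n = 0.25 × (z/E)² = 0.25 × (1.645/0.08)² = 105.70
Round up: n = 106.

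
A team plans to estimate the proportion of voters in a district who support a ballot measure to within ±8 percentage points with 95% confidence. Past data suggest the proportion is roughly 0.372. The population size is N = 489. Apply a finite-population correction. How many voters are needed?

For a proportion with margin E = 0.08 at 95% confidence, z = 1.960.
n = p̂(1−p̂)(z/E)² = 0.372 × 0.628 × (1.960/0.08)² = 140.23 — call this n₀.
Finite-population correction with N = 489: n = n₀ / (1 + (n₀−1)/N) = 140.23 / 1.285 = 109.13
Round up: n = 110.

110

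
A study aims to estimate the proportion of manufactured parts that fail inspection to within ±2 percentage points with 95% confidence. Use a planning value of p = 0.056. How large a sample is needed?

508

For a proportion with margin E = 0.02 at 95% confidence, z = 1.960.
n = p̂(1−p̂)(z/E)² = 0.056 × 0.944 × (1.960/0.02)² = 507.71
Round up: n = 508.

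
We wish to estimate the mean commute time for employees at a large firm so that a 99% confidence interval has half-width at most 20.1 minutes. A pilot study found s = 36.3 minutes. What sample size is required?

n = 22

For a mean, the margin of error is E = z·σ/√n, so n = (zσ/E)².
At 99% confidence, z = 2.576.
n = (2.576 × 36.3 / 20.1)² = 21.64
Round up: n = 22.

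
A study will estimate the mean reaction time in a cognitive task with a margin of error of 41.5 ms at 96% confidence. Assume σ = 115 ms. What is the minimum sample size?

33

For a mean, the margin of error is E = z·σ/√n, so n = (zσ/E)².
At 96% confidence, z = 2.054.
n = (2.054 × 115 / 41.5)² = 32.40
Round up: n = 33.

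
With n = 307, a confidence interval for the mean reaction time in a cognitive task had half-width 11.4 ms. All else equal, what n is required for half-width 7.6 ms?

n = 691

Margin of error scales as 1/√n, so n₂ = n₁·(E₁/E₂)².
n₂ = 307 × (11.4/7.6)² = 307 × 2.25 = 690.75
Round up: n₂ = 691.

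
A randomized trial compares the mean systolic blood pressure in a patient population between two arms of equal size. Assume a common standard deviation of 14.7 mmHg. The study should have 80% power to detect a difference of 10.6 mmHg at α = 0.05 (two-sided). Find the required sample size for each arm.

31 per group

For two equal groups, n per group = 2·((z_{α/2} + z_β)·σ/δ)².
z_{α/2} = 1.960; z_β = 0.842 (power 80%).
n = 2 × (2.802 × 14.7 / 10.6)² = 2 × 15.10 = 30.20
Round up: n = 31 per group.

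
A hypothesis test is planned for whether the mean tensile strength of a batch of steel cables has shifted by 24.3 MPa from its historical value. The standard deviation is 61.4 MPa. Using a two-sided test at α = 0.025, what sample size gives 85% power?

For a one-sample z-test, n = ((z_{α/2} + z_β)·σ/δ)².
z_{α/2} = 2.241 (two-sided α = 0.025); z_β = 1.036 (power 85% → β = 0.15).
n = (3.277 × 61.4 / 24.3)² = 68.56
Round up: n = 69.

69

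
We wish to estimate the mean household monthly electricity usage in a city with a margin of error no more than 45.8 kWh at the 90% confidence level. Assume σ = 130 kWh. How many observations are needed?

For a mean, the margin of error is E = z·σ/√n, so n = (zσ/E)².
At 90% confidence, z = 1.645.
n = (1.645 × 130 / 45.8)² = 21.80
Round up: n = 22.

n = 22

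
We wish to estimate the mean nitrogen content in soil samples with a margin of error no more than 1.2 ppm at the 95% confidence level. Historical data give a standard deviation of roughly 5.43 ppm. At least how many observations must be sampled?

79

For a mean, the margin of error is E = z·σ/√n, so n = (zσ/E)².
At 95% confidence, z = 1.960.
n = (1.960 × 5.43 / 1.2)² = 78.66
Round up: n = 79.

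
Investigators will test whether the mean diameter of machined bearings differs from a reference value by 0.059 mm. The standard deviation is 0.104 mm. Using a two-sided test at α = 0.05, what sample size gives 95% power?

For a one-sample z-test, n = ((z_{α/2} + z_β)·σ/δ)².
z_{α/2} = 1.960 (two-sided α = 0.05); z_β = 1.645 (power 95% → β = 0.05).
n = (3.605 × 0.104 / 0.059)² = 40.38
Round up: n = 41.

41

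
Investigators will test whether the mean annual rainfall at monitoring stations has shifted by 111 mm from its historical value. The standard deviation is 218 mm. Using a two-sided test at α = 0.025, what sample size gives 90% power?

48

For a one-sample z-test, n = ((z_{α/2} + z_β)·σ/δ)².
z_{α/2} = 2.241 (two-sided α = 0.025); z_β = 1.282 (power 90% → β = 0.1).
n = (3.523 × 218 / 111)² = 47.87
Round up: n = 48.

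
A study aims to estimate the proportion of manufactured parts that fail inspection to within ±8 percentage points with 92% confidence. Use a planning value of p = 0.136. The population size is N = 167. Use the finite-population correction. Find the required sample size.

43

For a proportion with margin E = 0.08 at 92% confidence, z = 1.751.
n = p̂(1−p̂)(z/E)² = 0.136 × 0.864 × (1.751/0.08)² = 56.29 — call this n₀.
Finite-population correction with N = 167: n = n₀ / (1 + (n₀−1)/N) = 56.29 / 1.331 = 42.29
Round up: n = 43.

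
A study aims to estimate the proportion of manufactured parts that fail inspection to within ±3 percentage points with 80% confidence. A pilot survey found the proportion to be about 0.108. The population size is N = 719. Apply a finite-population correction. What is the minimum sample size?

142

For a proportion with margin E = 0.03 at 80% confidence, z = 1.282.
n = p̂(1−p̂)(z/E)² = 0.108 × 0.892 × (1.282/0.03)² = 175.92 — call this n₀.
Finite-population correction with N = 719: n = n₀ / (1 + (n₀−1)/N) = 175.92 / 1.243 = 141.53
Round up: n = 142.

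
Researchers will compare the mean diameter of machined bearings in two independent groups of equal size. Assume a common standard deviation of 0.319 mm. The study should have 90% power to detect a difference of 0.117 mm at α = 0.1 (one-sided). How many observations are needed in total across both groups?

196 total

For two equal groups, n per group = 2·((z_α + z_β)·σ/δ)².
z_α = 1.282; z_β = 1.282 (power 90%).
n = 2 × (2.564 × 0.319 / 0.117)² = 2 × 48.87 = 97.74
Round up: n = 98 per group.
Total across both groups: 2 × 98 = 196.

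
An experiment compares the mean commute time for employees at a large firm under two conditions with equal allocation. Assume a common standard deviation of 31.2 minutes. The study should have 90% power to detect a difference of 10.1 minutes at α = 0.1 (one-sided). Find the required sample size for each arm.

For two equal groups, n per group = 2·((z_α + z_β)·σ/δ)².
z_α = 1.282; z_β = 1.282 (power 90%).
n = 2 × (2.564 × 31.2 / 10.1)² = 2 × 62.73 = 125.46
Round up: n = 126 per group.

126 per group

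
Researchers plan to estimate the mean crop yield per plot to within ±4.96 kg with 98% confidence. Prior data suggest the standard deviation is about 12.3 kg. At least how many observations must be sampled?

For a mean, the margin of error is E = z·σ/√n, so n = (zσ/E)².
At 98% confidence, z = 2.326.
n = (2.326 × 12.3 / 4.96)² = 33.27
Round up: n = 34.

34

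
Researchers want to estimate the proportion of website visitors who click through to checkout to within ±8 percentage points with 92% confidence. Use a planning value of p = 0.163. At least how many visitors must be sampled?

For a proportion with margin E = 0.08 at 92% confidence, z = 1.751.
n = p̂(1−p̂)(z/E)² = 0.163 × 0.837 × (1.751/0.08)² = 65.36
Round up: n = 66.

66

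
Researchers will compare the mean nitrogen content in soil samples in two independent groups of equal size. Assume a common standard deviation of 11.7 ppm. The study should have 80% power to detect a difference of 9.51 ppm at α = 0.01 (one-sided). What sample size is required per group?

31 per group

For two equal groups, n per group = 2·((z_α + z_β)·σ/δ)².
z_α = 2.326; z_β = 0.842 (power 80%).
n = 2 × (3.168 × 11.7 / 9.51)² = 2 × 15.19 = 30.38
Round up: n = 31 per group.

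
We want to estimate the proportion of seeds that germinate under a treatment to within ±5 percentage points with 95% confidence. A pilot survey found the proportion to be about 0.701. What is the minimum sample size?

For a proportion with margin E = 0.05 at 95% confidence, z = 1.960.
n = p̂(1−p̂)(z/E)² = 0.701 × 0.299 × (1.960/0.05)² = 322.08
Round up: n = 323.

323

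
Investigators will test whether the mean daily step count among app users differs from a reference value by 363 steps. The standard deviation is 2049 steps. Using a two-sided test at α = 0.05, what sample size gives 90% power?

n = 335

For a one-sample z-test, n = ((z_{α/2} + z_β)·σ/δ)².
z_{α/2} = 1.960 (two-sided α = 0.05); z_β = 1.282 (power 90% → β = 0.1).
n = (3.242 × 2049 / 363)² = 334.89
Round up: n = 335.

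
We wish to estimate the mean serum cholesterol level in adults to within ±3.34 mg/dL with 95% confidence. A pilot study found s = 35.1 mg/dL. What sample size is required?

425

For a mean, the margin of error is E = z·σ/√n, so n = (zσ/E)².
At 95% confidence, z = 1.960.
n = (1.960 × 35.1 / 3.34)² = 424.26
Round up: n = 425.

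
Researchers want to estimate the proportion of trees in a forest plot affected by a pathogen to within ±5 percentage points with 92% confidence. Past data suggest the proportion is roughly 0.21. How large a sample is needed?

204

For a proportion with margin E = 0.05 at 92% confidence, z = 1.751.
n = p̂(1−p̂)(z/E)² = 0.21 × 0.79 × (1.751/0.05)² = 203.46
Round up: n = 204.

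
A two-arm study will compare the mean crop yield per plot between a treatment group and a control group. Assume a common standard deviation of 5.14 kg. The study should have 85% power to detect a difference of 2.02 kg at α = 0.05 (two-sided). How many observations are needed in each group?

For two equal groups, n per group = 2·((z_{α/2} + z_β)·σ/δ)².
z_{α/2} = 1.960; z_β = 1.036 (power 85%).
n = 2 × (2.996 × 5.14 / 2.02)² = 2 × 58.12 = 116.24
Round up: n = 117 per group.

117 per group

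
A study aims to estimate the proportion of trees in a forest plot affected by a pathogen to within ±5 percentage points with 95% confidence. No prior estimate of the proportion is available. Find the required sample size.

For a proportion with margin E = 0.05 at 95% confidence, z = 1.960.
With no prior estimate, use p = 0.5, which maximizes p(1−p) at 0.25.
n = 0.25 × (z/E)² = 0.25 × (1.960/0.05)² = 384.16
Round up: n = 385.

385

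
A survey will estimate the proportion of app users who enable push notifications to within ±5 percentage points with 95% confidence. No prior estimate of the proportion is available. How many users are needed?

For a proportion with margin E = 0.05 at 95% confidence, z = 1.960.
With no prior estimate, use p = 0.5, which maximizes p(1−p) at 0.25.
n = 0.25 × (z/E)² = 0.25 × (1.960/0.05)² = 384.16
Round up: n = 385.

385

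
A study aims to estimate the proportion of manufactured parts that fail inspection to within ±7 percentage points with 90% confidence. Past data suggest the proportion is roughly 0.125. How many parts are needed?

61

For a proportion with margin E = 0.07 at 90% confidence, z = 1.645.
n = p̂(1−p̂)(z/E)² = 0.125 × 0.875 × (1.645/0.07)² = 60.40
Round up: n = 61.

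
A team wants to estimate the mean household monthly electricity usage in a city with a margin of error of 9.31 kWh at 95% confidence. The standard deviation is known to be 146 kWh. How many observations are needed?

945

For a mean, the margin of error is E = z·σ/√n, so n = (zσ/E)².
At 95% confidence, z = 1.960.
n = (1.960 × 146 / 9.31)² = 944.75
Round up: n = 945.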